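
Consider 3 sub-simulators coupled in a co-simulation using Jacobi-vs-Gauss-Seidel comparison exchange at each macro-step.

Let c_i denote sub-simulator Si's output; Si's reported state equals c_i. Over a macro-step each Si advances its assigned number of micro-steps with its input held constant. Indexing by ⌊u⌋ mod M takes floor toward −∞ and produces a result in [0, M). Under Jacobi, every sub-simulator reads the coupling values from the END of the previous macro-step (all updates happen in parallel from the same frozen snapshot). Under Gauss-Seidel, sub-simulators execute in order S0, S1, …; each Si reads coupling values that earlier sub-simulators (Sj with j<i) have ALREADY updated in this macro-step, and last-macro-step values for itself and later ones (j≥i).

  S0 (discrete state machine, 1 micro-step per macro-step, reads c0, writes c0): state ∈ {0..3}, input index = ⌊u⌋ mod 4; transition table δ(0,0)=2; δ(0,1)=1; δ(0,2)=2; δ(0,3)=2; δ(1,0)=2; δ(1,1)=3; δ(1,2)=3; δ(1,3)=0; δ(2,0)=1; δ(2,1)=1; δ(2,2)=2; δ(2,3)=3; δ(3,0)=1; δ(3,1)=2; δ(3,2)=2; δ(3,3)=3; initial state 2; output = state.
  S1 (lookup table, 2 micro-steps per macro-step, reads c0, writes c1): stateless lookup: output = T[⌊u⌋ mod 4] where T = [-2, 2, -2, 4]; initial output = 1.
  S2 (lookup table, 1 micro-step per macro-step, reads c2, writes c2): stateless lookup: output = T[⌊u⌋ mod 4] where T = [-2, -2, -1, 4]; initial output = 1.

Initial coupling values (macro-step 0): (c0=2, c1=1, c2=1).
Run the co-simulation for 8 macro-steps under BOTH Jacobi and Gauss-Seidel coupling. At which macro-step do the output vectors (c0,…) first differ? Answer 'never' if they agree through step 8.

[Jacobi] macro 1: S0 reads c0=2 → after 1×micro: 2; S1 reads c0=2 → after 2×micro: -2; S2 reads c2=1 → after 1×micro: -2 ⇒ (c0=2, c1=-2, c2=-2)
[Jacobi] macro 2: S0 reads c0=2 → after 1×micro: 2; S1 reads c0=2 → after 2×micro: -2; S2 reads c2=-2 → after 1×micro: -1 ⇒ (c0=2, c1=-2, c2=-1)
[Jacobi] macro 3: S0 reads c0=2 → after 1×micro: 2; S1 reads c0=2 → after 2×micro: -2; S2 reads c2=-1 → after 1×micro: 4 ⇒ (c0=2, c1=-2, c2=4)
[Jacobi] macro 4: S0 reads c0=2 → after 1×micro: 2; S1 reads c0=2 → after 2×micro: -2; S2 reads c2=4 → after 1×micro: -2 ⇒ (c0=2, c1=-2, c2=-2)
[Jacobi] macro 5: S0 reads c0=2 → after 1×micro: 2; S1 reads c0=2 → after 2×micro: -2; S2 reads c2=-2 → after 1×micro: -1 ⇒ (c0=2, c1=-2, c2=-1)
[Jacobi] macro 6: S0 reads c0=2 → after 1×micro: 2; S1 reads c0=2 → after 2×micro: -2; S2 reads c2=-1 → after 1×micro: 4 ⇒ (c0=2, c1=-2, c2=4)
[Jacobi] macro 7: S0 reads c0=2 → after 1×micro: 2; S1 reads c0=2 → after 2×micro: -2; S2 reads c2=4 → after 1×micro: -2 ⇒ (c0=2, c1=-2, c2=-2)
[Jacobi] macro 8: S0 reads c0=2 → after 1×micro: 2; S1 reads c0=2 → after 2×micro: -2; S2 reads c2=-2 → after 1×micro: -1 ⇒ (c0=2, c1=-2, c2=-1)
[Gauss-Seidel] macro 1: S0 reads c0=2 → after 1×micro: 2; S1 reads c0=2 → after 2×micro: -2; S2 reads c2=1 → after 1×micro: -2 ⇒ (c0=2, c1=-2, c2=-2)
[Gauss-Seidel] macro 2: S0 reads c0=2 → after 1×micro: 2; S1 reads c0=2 → after 2×micro: -2; S2 reads c2=-2 → after 1×micro: -1 ⇒ (c0=2, c1=-2, c2=-1)
[Gauss-Seidel] macro 3: S0 reads c0=2 → after 1×micro: 2; S1 reads c0=2 → after 2×micro: -2; S2 reads c2=-1 → after 1×micro: 4 ⇒ (c0=2, c1=-2, c2=4)
[Gauss-Seidel] macro 4: S0 reads c0=2 → after 1×micro: 2; S1 reads c0=2 → after 2×micro: -2; S2 reads c2=4 → after 1×micro: -2 ⇒ (c0=2, c1=-2, c2=-2)
[Gauss-Seidel] macro 5: S0 reads c0=2 → after 1×micro: 2; S1 reads c0=2 → after 2×micro: -2; S2 reads c2=-2 → after 1×micro: -1 ⇒ (c0=2, c1=-2, c2=-1)
[Gauss-Seidel] macro 6: S0 reads c0=2 → after 1×micro: 2; S1 reads c0=2 → after 2×micro: -2; S2 reads c2=-1 → after 1×micro: 4 ⇒ (c0=2, c1=-2, c2=4)
[Gauss-Seidel] macro 7: S0 reads c0=2 → after 1×micro: 2; S1 reads c0=2 → after 2×micro: -2; S2 reads c2=4 → after 1×micro: -2 ⇒ (c0=2, c1=-2, c2=-2)
[Gauss-Seidel] macro 8: S0 reads c0=2 → after 1×micro: 2; S1 reads c0=2 → after 2×micro: -2; S2 reads c2=-2 → after 1×micro: -1 ⇒ (c0=2, c1=-2, c2=-1)

first divergence at macro-step: never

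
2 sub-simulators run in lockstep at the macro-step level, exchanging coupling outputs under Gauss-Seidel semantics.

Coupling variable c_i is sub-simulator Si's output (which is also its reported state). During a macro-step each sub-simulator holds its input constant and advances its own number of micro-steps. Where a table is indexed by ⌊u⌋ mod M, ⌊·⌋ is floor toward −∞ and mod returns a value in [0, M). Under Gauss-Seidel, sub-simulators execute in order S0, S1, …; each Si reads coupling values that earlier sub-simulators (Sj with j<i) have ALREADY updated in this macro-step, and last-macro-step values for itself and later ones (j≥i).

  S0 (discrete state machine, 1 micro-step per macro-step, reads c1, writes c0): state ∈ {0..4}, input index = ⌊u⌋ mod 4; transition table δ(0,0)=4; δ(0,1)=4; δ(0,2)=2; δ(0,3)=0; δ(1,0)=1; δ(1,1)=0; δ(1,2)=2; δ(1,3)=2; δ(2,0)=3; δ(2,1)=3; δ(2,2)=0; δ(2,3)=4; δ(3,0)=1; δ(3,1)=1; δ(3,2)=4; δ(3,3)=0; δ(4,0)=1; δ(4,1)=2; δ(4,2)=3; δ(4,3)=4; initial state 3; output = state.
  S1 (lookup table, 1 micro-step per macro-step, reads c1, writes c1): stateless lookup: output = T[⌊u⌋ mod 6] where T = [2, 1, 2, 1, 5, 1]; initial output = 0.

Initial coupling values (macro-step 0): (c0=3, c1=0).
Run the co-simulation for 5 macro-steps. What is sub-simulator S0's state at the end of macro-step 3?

macro 1: S0 reads c1=0 → after 1×micro: 1; S1 reads c1=0 → after 1×micro: 2 ⇒ (c0=1, c1=2)
macro 2: S0 reads c1=2 → after 1×micro: 2; S1 reads c1=2 → after 1×micro: 2 ⇒ (c0=2, c1=2)
macro 3: S0 reads c1=2 → after 1×micro: 0; S1 reads c1=2 → after 1×micro: 2 ⇒ (c0=0, c1=2)
macro 4: S0 reads c1=2 → after 1×micro: 2; S1 reads c1=2 → after 1×micro: 2 ⇒ (c0=2, c1=2)
macro 5: S0 reads c1=2 → after 1×micro: 0; S1 reads c1=2 → after 1×micro: 2 ⇒ (c0=0, c1=2)

S0 state at macro-step 3 = 0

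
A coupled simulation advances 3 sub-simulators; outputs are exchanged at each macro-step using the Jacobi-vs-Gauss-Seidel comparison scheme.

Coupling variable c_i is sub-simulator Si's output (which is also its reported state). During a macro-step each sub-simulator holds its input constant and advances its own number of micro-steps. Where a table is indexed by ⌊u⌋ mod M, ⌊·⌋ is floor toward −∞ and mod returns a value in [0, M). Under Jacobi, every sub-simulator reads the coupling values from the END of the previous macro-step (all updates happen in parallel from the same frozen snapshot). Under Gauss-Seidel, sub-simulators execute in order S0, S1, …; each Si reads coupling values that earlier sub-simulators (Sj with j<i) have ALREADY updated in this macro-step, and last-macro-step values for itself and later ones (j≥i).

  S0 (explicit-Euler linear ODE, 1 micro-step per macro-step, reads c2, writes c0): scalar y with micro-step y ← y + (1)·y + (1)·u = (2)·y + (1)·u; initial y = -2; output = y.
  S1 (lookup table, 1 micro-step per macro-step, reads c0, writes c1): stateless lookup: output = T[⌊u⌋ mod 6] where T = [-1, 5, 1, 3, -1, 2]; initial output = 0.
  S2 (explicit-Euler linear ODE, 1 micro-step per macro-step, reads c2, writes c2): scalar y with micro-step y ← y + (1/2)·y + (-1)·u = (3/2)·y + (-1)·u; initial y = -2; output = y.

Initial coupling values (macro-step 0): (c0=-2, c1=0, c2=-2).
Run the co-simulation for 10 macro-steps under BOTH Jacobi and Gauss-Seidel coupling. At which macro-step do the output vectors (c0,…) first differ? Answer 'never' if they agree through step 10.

[Jacobi] macro 1: S0 reads c2=-2 → after 1×micro: -6; S1 reads c0=-2 → after 1×micro: -1; S2 reads c2=-2 → after 1×micro: -1 ⇒ (c0=-6, c1=-1, c2=-1)
[Jacobi] macro 2: S0 reads c2=-1 → after 1×micro: -13; S1 reads c0=-6 → after 1×micro: -1; S2 reads c2=-1 → after 1×micro: -1/2 ⇒ (c0=-13, c1=-1, c2=-1/2)
[Jacobi] macro 3: S0 reads c2=-1/2 → after 1×micro: -53/2; S1 reads c0=-13 → after 1×micro: 2; S2 reads c2=-1/2 → after 1×micro: -1/4 ⇒ (c0=-53/2, c1=2, c2=-1/4)
[Jacobi] macro 4: S0 reads c2=-1/4 → after 1×micro: -213/4; S1 reads c0=-53/2 → after 1×micro: 3; S2 reads c2=-1/4 → after 1×micro: -1/8 ⇒ (c0=-213/4, c1=3, c2=-1/8)
[Jacobi] macro 5: S0 reads c2=-1/8 → after 1×micro: -853/8; S1 reads c0=-213/4 → after 1×micro: -1; S2 reads c2=-1/8 → after 1×micro: -1/16 ⇒ (c0=-853/8, c1=-1, c2=-1/16)
[Jacobi] macro 6: S0 reads c2=-1/16 → after 1×micro: -3413/16; S1 reads c0=-853/8 → after 1×micro: 5; S2 reads c2=-1/16 → after 1×micro: -1/32 ⇒ (c0=-3413/16, c1=5, c2=-1/32)
[Jacobi] macro 7: S0 reads c2=-1/32 → after 1×micro: -13653/32; S1 reads c0=-3413/16 → after 1×micro: 1; S2 reads c2=-1/32 → after 1×micro: -1/64 ⇒ (c0=-13653/32, c1=1, c2=-1/64)
[Jacobi] macro 8: S0 reads c2=-1/64 → after 1×micro: -54613/64; S1 reads c0=-13653/32 → after 1×micro: 2; S2 reads c2=-1/64 → after 1×micro: -1/128 ⇒ (c0=-54613/64, c1=2, c2=-1/128)
[Jacobi] macro 9: S0 reads c2=-1/128 → after 1×micro: -218453/128; S1 reads c0=-54613/64 → after 1×micro: -1; S2 reads c2=-1/128 → after 1×micro: -1/256 ⇒ (c0=-218453/128, c1=-1, c2=-1/256)
[Jacobi] macro 10: S0 reads c2=-1/256 → after 1×micro: -873813/256; S1 reads c0=-218453/128 → after 1×micro: 3; S2 reads c2=-1/256 → after 1×micro: -1/512 ⇒ (c0=-873813/256, c1=3, c2=-1/512)
[Gauss-Seidel] macro 1: S0 reads c2=-2 → after 1×micro: -6; S1 reads c0=-6 → after 1×micro: -1; S2 reads c2=-2 → after 1×micro: -1 ⇒ (c0=-6, c1=-1, c2=-1)
[Gauss-Seidel] macro 2: S0 reads c2=-1 → after 1×micro: -13; S1 reads c0=-13 → after 1×micro: 2; S2 reads c2=-1 → after 1×micro: -1/2 ⇒ (c0=-13, c1=2, c2=-1/2)
[Gauss-Seidel] macro 3: S0 reads c2=-1/2 → after 1×micro: -53/2; S1 reads c0=-53/2 → after 1×micro: 3; S2 reads c2=-1/2 → after 1×micro: -1/4 ⇒ (c0=-53/2, c1=3, c2=-1/4)
[Gauss-Seidel] macro 4: S0 reads c2=-1/4 → after 1×micro: -213/4; S1 reads c0=-213/4 → after 1×micro: -1; S2 reads c2=-1/4 → after 1×micro: -1/8 ⇒ (c0=-213/4, c1=-1, c2=-1/8)
[Gauss-Seidel] macro 5: S0 reads c2=-1/8 → after 1×micro: -853/8; S1 reads c0=-853/8 → after 1×micro: 5; S2 reads c2=-1/8 → after 1×micro: -1/16 ⇒ (c0=-853/8, c1=5, c2=-1/16)
[Gauss-Seidel] macro 6: S0 reads c2=-1/16 → after 1×micro: -3413/16; S1 reads c0=-3413/16 → after 1×micro: 1; S2 reads c2=-1/16 → after 1×micro: -1/32 ⇒ (c0=-3413/16, c1=1, c2=-1/32)
[Gauss-Seidel] macro 7: S0 reads c2=-1/32 → after 1×micro: -13653/32; S1 reads c0=-13653/32 → after 1×micro: 2; S2 reads c2=-1/32 → after 1×micro: -1/64 ⇒ (c0=-13653/32, c1=2, c2=-1/64)
[Gauss-Seidel] macro 8: S0 reads c2=-1/64 → after 1×micro: -54613/64; S1 reads c0=-54613/64 → after 1×micro: -1; S2 reads c2=-1/64 → after 1×micro: -1/128 ⇒ (c0=-54613/64, c1=-1, c2=-1/128)
[Gauss-Seidel] macro 9: S0 reads c2=-1/128 → after 1×micro: -218453/128; S1 reads c0=-218453/128 → after 1×micro: 3; S2 reads c2=-1/128 → after 1×micro: -1/256 ⇒ (c0=-218453/128, c1=3, c2=-1/256)
[Gauss-Seidel] macro 10: S0 reads c2=-1/256 → after 1×micro: -873813/256; S1 reads c0=-873813/256 → after 1×micro: -1; S2 reads c2=-1/256 → after 1×micro: -1/512 ⇒ (c0=-873813/256, c1=-1, c2=-1/512)

first divergence at macro-step: 2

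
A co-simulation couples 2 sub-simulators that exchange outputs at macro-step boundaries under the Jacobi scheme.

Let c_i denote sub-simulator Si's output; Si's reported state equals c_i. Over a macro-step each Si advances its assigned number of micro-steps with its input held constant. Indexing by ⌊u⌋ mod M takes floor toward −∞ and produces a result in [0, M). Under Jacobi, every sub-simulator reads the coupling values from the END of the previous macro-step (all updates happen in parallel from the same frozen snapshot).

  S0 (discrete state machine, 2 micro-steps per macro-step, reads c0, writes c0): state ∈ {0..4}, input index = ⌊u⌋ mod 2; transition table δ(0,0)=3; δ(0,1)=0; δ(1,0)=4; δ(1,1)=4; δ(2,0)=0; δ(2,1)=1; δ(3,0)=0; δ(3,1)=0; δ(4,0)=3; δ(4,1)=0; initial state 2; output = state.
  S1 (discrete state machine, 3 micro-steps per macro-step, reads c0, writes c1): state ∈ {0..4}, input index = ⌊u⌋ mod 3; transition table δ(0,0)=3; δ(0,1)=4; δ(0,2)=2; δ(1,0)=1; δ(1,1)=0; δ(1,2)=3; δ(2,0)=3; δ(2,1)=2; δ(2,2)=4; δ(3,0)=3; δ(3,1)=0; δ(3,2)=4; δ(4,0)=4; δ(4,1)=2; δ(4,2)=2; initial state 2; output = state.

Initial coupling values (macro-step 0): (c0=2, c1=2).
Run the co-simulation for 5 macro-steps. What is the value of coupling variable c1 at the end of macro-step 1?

c1 at macro-step 1 = 4

macro 1: S0 reads c0=2 → after 2×micro: 3; S1 reads c0=2 → after 3×micro: 4 ⇒ (c0=3, c1=4)
macro 2: S0 reads c0=3 → after 2×micro: 0; S1 reads c0=3 → after 3×micro: 4 ⇒ (c0=0, c1=4)
macro 3: S0 reads c0=0 → after 2×micro: 0; S1 reads c0=0 → after 3×micro: 4 ⇒ (c0=0, c1=4)
macro 4: S0 reads c0=0 → after 2×micro: 0; S1 reads c0=0 → after 3×micro: 4 ⇒ (c0=0, c1=4)
macro 5: S0 reads c0=0 → after 2×micro: 0; S1 reads c0=0 → after 3×micro: 4 ⇒ (c0=0, c1=4)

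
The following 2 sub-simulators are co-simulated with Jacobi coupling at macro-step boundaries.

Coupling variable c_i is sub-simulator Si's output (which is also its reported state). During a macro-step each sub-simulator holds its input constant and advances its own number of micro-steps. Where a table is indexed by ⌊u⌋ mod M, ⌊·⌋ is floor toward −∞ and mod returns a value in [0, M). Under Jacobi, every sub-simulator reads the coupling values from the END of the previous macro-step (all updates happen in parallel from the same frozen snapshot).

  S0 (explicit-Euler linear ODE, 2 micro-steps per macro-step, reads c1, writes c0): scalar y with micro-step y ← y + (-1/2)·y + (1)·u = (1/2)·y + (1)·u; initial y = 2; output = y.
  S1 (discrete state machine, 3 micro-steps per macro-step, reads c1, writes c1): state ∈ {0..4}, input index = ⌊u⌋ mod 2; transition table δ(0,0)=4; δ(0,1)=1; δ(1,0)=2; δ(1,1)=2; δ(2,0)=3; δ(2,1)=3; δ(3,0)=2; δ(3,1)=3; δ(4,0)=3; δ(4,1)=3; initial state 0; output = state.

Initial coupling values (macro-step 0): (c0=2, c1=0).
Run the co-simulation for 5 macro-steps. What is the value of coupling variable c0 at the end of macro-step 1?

c0 at macro-step 1 = 1/2

macro 1: S0 reads c1=0 → after 2×micro: 1/2; S1 reads c1=0 → after 3×micro: 2 ⇒ (c0=1/2, c1=2)
macro 2: S0 reads c1=2 → after 2×micro: 25/8; S1 reads c1=2 → after 3×micro: 3 ⇒ (c0=25/8, c1=3)
macro 3: S0 reads c1=3 → after 2×micro: 169/32; S1 reads c1=3 → after 3×micro: 3 ⇒ (c0=169/32, c1=3)
macro 4: S0 reads c1=3 → after 2×micro: 745/128; S1 reads c1=3 → after 3×micro: 3 ⇒ (c0=745/128, c1=3)
macro 5: S0 reads c1=3 → after 2×micro: 3049/512; S1 reads c1=3 → after 3×micro: 3 ⇒ (c0=3049/512, c1=3)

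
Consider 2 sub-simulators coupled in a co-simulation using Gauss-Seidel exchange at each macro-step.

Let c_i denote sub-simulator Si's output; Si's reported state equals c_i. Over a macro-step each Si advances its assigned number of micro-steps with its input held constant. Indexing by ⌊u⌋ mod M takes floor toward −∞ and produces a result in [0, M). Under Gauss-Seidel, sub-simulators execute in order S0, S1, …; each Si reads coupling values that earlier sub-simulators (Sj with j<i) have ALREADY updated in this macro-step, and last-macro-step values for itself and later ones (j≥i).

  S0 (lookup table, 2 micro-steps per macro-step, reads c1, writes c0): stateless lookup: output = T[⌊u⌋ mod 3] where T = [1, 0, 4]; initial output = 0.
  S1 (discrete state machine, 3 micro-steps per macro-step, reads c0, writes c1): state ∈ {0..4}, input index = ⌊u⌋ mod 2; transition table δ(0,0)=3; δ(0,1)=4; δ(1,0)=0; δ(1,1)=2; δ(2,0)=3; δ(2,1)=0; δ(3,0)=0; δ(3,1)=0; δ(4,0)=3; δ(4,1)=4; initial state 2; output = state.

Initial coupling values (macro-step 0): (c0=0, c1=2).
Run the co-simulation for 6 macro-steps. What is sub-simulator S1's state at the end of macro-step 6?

S1 state at macro-step 6 = 4

macro 1: S0 reads c1=2 → after 2×micro: 4; S1 reads c0=4 → after 3×micro: 3 ⇒ (c0=4, c1=3)
macro 2: S0 reads c1=3 → after 2×micro: 1; S1 reads c0=1 → after 3×micro: 4 ⇒ (c0=1, c1=4)
macro 3: S0 reads c1=4 → after 2×micro: 0; S1 reads c0=0 → after 3×micro: 3 ⇒ (c0=0, c1=3)
macro 4: S0 reads c1=3 → after 2×micro: 1; S1 reads c0=1 → after 3×micro: 4 ⇒ (c0=1, c1=4)
macro 5: S0 reads c1=4 → after 2×micro: 0; S1 reads c0=0 → after 3×micro: 3 ⇒ (c0=0, c1=3)
macro 6: S0 reads c1=3 → after 2×micro: 1; S1 reads c0=1 → after 3×micro: 4 ⇒ (c0=1, c1=4)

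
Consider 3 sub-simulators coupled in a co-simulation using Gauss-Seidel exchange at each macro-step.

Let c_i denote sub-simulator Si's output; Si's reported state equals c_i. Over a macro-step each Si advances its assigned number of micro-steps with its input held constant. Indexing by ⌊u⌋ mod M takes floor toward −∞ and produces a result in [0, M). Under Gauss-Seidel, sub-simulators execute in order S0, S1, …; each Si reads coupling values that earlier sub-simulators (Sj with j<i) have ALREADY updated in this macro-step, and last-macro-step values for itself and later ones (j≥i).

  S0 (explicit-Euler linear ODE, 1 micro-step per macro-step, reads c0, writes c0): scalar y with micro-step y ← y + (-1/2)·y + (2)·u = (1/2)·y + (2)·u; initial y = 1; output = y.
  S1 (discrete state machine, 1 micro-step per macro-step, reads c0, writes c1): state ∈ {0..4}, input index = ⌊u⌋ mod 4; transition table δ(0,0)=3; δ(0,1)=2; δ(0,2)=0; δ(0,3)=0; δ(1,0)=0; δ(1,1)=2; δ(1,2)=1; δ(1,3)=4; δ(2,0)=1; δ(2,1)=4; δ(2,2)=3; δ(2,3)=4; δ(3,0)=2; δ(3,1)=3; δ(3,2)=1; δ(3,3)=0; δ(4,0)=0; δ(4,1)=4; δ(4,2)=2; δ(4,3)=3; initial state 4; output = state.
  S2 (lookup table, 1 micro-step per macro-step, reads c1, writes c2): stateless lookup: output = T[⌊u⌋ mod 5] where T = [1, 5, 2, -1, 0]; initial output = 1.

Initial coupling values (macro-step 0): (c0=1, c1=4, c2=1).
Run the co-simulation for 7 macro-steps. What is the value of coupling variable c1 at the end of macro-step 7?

macro 1: S0 reads c0=1 → after 1×micro: 5/2; S1 reads c0=5/2 → after 1×micro: 2; S2 reads c1=2 → after 1×micro: 2 ⇒ (c0=5/2, c1=2, c2=2)
macro 2: S0 reads c0=5/2 → after 1×micro: 25/4; S1 reads c0=25/4 → after 1×micro: 3; S2 reads c1=3 → after 1×micro: -1 ⇒ (c0=25/4, c1=3, c2=-1)
macro 3: S0 reads c0=25/4 → after 1×micro: 125/8; S1 reads c0=125/8 → after 1×micro: 0; S2 reads c1=0 → after 1×micro: 1 ⇒ (c0=125/8, c1=0, c2=1)
macro 4: S0 reads c0=125/8 → after 1×micro: 625/16; S1 reads c0=625/16 → after 1×micro: 0; S2 reads c1=0 → after 1×micro: 1 ⇒ (c0=625/16, c1=0, c2=1)
macro 5: S0 reads c0=625/16 → after 1×micro: 3125/32; S1 reads c0=3125/32 → after 1×micro: 2; S2 reads c1=2 → after 1×micro: 2 ⇒ (c0=3125/32, c1=2, c2=2)
macro 6: S0 reads c0=3125/32 → after 1×micro: 15625/64; S1 reads c0=15625/64 → after 1×micro: 1; S2 reads c1=1 → after 1×micro: 5 ⇒ (c0=15625/64, c1=1, c2=5)
macro 7: S0 reads c0=15625/64 → after 1×micro: 78125/128; S1 reads c0=78125/128 → after 1×micro: 1; S2 reads c1=1 → after 1×micro: 5 ⇒ (c0=78125/128, c1=1, c2=5)

c1 at macro-step 7 = 1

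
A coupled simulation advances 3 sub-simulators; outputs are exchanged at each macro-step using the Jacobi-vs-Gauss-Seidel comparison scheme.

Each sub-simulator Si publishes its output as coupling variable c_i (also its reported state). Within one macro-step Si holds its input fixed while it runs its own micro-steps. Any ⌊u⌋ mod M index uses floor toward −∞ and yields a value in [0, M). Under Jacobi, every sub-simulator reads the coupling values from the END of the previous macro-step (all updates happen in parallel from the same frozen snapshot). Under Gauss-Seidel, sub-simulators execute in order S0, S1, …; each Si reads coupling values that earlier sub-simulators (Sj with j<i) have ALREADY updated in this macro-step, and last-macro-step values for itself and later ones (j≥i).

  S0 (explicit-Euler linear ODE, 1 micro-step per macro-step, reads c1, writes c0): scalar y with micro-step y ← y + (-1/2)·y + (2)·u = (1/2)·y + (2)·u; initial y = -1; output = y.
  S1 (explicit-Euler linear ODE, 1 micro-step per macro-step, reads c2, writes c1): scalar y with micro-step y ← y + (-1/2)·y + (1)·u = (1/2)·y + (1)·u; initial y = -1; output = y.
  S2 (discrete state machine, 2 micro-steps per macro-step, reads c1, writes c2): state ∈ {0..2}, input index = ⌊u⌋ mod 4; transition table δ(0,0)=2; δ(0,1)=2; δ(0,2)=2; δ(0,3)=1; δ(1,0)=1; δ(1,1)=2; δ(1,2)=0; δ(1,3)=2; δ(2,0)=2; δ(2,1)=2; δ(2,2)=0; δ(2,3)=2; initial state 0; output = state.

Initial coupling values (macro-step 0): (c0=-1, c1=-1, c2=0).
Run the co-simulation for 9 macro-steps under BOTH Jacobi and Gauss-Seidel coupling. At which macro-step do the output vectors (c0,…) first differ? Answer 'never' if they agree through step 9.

first divergence at macro-step: never

[Jacobi] macro 1: S0 reads c1=-1 → after 1×micro: -5/2; S1 reads c2=0 → after 1×micro: -1/2; S2 reads c1=-1 → after 2×micro: 2 ⇒ (c0=-5/2, c1=-1/2, c2=2)
[Jacobi] macro 2: S0 reads c1=-1/2 → after 1×micro: -9/4; S1 reads c2=2 → after 1×micro: 7/4; S2 reads c1=-1/2 → after 2×micro: 2 ⇒ (c0=-9/4, c1=7/4, c2=2)
[Jacobi] macro 3: S0 reads c1=7/4 → after 1×micro: 19/8; S1 reads c2=2 → after 1×micro: 23/8; S2 reads c1=7/4 → after 2×micro: 2 ⇒ (c0=19/8, c1=23/8, c2=2)
[Jacobi] macro 4: S0 reads c1=23/8 → after 1×micro: 111/16; S1 reads c2=2 → after 1×micro: 55/16; S2 reads c1=23/8 → after 2×micro: 2 ⇒ (c0=111/16, c1=55/16, c2=2)
[Jacobi] macro 5: S0 reads c1=55/16 → after 1×micro: 331/32; S1 reads c2=2 → after 1×micro: 119/32; S2 reads c1=55/16 → after 2×micro: 2 ⇒ (c0=331/32, c1=119/32, c2=2)
[Jacobi] macro 6: S0 reads c1=119/32 → after 1×micro: 807/64; S1 reads c2=2 → after 1×micro: 247/64; S2 reads c1=119/32 → after 2×micro: 2 ⇒ (c0=807/64, c1=247/64, c2=2)
[Jacobi] macro 7: S0 reads c1=247/64 → after 1×micro: 1795/128; S1 reads c2=2 → after 1×micro: 503/128; S2 reads c1=247/64 → after 2×micro: 2 ⇒ (c0=1795/128, c1=503/128, c2=2)
[Jacobi] macro 8: S0 reads c1=503/128 → after 1×micro: 3807/256; S1 reads c2=2 → after 1×micro: 1015/256; S2 reads c1=503/128 → after 2×micro: 2 ⇒ (c0=3807/256, c1=1015/256, c2=2)
[Jacobi] macro 9: S0 reads c1=1015/256 → after 1×micro: 7867/512; S1 reads c2=2 → after 1×micro: 2039/512; S2 reads c1=1015/256 → after 2×micro: 2 ⇒ (c0=7867/512, c1=2039/512, c2=2)
[Gauss-Seidel] macro 1: S0 reads c1=-1 → after 1×micro: -5/2; S1 reads c2=0 → after 1×micro: -1/2; S2 reads c1=-1/2 → after 2×micro: 2 ⇒ (c0=-5/2, c1=-1/2, c2=2)
[Gauss-Seidel] macro 2: S0 reads c1=-1/2 → after 1×micro: -9/4; S1 reads c2=2 → after 1×micro: 7/4; S2 reads c1=7/4 → after 2×micro: 2 ⇒ (c0=-9/4, c1=7/4, c2=2)
[Gauss-Seidel] macro 3: S0 reads c1=7/4 → after 1×micro: 19/8; S1 reads c2=2 → after 1×micro: 23/8; S2 reads c1=23/8 → after 2×micro: 2 ⇒ (c0=19/8, c1=23/8, c2=2)
[Gauss-Seidel] macro 4: S0 reads c1=23/8 → after 1×micro: 111/16; S1 reads c2=2 → after 1×micro: 55/16; S2 reads c1=55/16 → after 2×micro: 2 ⇒ (c0=111/16, c1=55/16, c2=2)
[Gauss-Seidel] macro 5: S0 reads c1=55/16 → after 1×micro: 331/32; S1 reads c2=2 → after 1×micro: 119/32; S2 reads c1=119/32 → after 2×micro: 2 ⇒ (c0=331/32, c1=119/32, c2=2)
[Gauss-Seidel] macro 6: S0 reads c1=119/32 → after 1×micro: 807/64; S1 reads c2=2 → after 1×micro: 247/64; S2 reads c1=247/64 → after 2×micro: 2 ⇒ (c0=807/64, c1=247/64, c2=2)
[Gauss-Seidel] macro 7: S0 reads c1=247/64 → after 1×micro: 1795/128; S1 reads c2=2 → after 1×micro: 503/128; S2 reads c1=503/128 → after 2×micro: 2 ⇒ (c0=1795/128, c1=503/128, c2=2)
[Gauss-Seidel] macro 8: S0 reads c1=503/128 → after 1×micro: 3807/256; S1 reads c2=2 → after 1×micro: 1015/256; S2 reads c1=1015/256 → after 2×micro: 2 ⇒ (c0=3807/256, c1=1015/256, c2=2)
[Gauss-Seidel] macro 9: S0 reads c1=1015/256 → after 1×micro: 7867/512; S1 reads c2=2 → after 1×micro: 2039/512; S2 reads c1=2039/512 → after 2×micro: 2 ⇒ (c0=7867/512, c1=2039/512, c2=2)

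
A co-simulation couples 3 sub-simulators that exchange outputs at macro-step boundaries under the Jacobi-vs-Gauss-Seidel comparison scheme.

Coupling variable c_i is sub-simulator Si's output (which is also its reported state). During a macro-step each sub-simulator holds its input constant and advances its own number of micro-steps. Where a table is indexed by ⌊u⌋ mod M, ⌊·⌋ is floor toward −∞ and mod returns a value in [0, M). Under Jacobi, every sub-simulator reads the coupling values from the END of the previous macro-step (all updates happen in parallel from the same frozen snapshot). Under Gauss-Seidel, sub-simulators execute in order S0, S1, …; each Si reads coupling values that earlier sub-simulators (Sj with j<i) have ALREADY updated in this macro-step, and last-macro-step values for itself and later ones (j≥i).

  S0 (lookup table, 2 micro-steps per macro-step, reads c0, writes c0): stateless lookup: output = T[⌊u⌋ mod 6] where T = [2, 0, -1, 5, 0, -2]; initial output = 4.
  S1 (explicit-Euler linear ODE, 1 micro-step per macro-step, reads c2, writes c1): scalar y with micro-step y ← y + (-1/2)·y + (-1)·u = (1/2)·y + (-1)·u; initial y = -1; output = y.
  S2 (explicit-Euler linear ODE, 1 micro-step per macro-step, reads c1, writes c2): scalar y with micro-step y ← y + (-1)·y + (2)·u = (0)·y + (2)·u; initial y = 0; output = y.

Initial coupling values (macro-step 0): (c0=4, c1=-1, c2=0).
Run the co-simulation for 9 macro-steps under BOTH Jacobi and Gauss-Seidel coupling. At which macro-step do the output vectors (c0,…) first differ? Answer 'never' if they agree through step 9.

[Jacobi] macro 1: S0 reads c0=4 → after 2×micro: 0; S1 reads c2=0 → after 1×micro: -1/2; S2 reads c1=-1 → after 1×micro: -2 ⇒ (c0=0, c1=-1/2, c2=-2)
[Jacobi] macro 2: S0 reads c0=0 → after 2×micro: 2; S1 reads c2=-2 → after 1×micro: 7/4; S2 reads c1=-1/2 → after 1×micro: -1 ⇒ (c0=2, c1=7/4, c2=-1)
[Jacobi] macro 3: S0 reads c0=2 → after 2×micro: -1; S1 reads c2=-1 → after 1×micro: 15/8; S2 reads c1=7/4 → after 1×micro: 7/2 ⇒ (c0=-1, c1=15/8, c2=7/2)
[Jacobi] macro 4: S0 reads c0=-1 → after 2×micro: -2; S1 reads c2=7/2 → after 1×micro: -41/16; S2 reads c1=15/8 → after 1×micro: 15/4 ⇒ (c0=-2, c1=-41/16, c2=15/4)
[Jacobi] macro 5: S0 reads c0=-2 → after 2×micro: 0; S1 reads c2=15/4 → after 1×micro: -161/32; S2 reads c1=-41/16 → after 1×micro: -41/8 ⇒ (c0=0, c1=-161/32, c2=-41/8)
[Jacobi] macro 6: S0 reads c0=0 → after 2×micro: 2; S1 reads c2=-41/8 → after 1×micro: 167/64; S2 reads c1=-161/32 → after 1×micro: -161/16 ⇒ (c0=2, c1=167/64, c2=-161/16)
[Jacobi] macro 7: S0 reads c0=2 → after 2×micro: -1; S1 reads c2=-161/16 → after 1×micro: 1455/128; S2 reads c1=167/64 → after 1×micro: 167/32 ⇒ (c0=-1, c1=1455/128, c2=167/32)
[Jacobi] macro 8: S0 reads c0=-1 → after 2×micro: -2; S1 reads c2=167/32 → after 1×micro: 119/256; S2 reads c1=1455/128 → after 1×micro: 1455/64 ⇒ (c0=-2, c1=119/256, c2=1455/64)
[Jacobi] macro 9: S0 reads c0=-2 → after 2×micro: 0; S1 reads c2=1455/64 → after 1×micro: -11521/512; S2 reads c1=119/256 → after 1×micro: 119/128 ⇒ (c0=0, c1=-11521/512, c2=119/128)
[Gauss-Seidel] macro 1: S0 reads c0=4 → after 2×micro: 0; S1 reads c2=0 → after 1×micro: -1/2; S2 reads c1=-1/2 → after 1×micro: -1 ⇒ (c0=0, c1=-1/2, c2=-1)
[Gauss-Seidel] macro 2: S0 reads c0=0 → after 2×micro: 2; S1 reads c2=-1 → after 1×micro: 3/4; S2 reads c1=3/4 → after 1×micro: 3/2 ⇒ (c0=2, c1=3/4, c2=3/2)
[Gauss-Seidel] macro 3: S0 reads c0=2 → after 2×micro: -1; S1 reads c2=3/2 → after 1×micro: -9/8; S2 reads c1=-9/8 → after 1×micro: -9/4 ⇒ (c0=-1, c1=-9/8, c2=-9/4)
[Gauss-Seidel] macro 4: S0 reads c0=-1 → after 2×micro: -2; S1 reads c2=-9/4 → after 1×micro: 27/16; S2 reads c1=27/16 → after 1×micro: 27/8 ⇒ (c0=-2, c1=27/16, c2=27/8)
[Gauss-Seidel] macro 5: S0 reads c0=-2 → after 2×micro: 0; S1 reads c2=27/8 → after 1×micro: -81/32; S2 reads c1=-81/32 → after 1×micro: -81/16 ⇒ (c0=0, c1=-81/32, c2=-81/16)
[Gauss-Seidel] macro 6: S0 reads c0=0 → after 2×micro: 2; S1 reads c2=-81/16 → after 1×micro: 243/64; S2 reads c1=243/64 → after 1×micro: 243/32 ⇒ (c0=2, c1=243/64, c2=243/32)
[Gauss-Seidel] macro 7: S0 reads c0=2 → after 2×micro: -1; S1 reads c2=243/32 → after 1×micro: -729/128; S2 reads c1=-729/128 → after 1×micro: -729/64 ⇒ (c0=-1, c1=-729/128, c2=-729/64)
[Gauss-Seidel] macro 8: S0 reads c0=-1 → after 2×micro: -2; S1 reads c2=-729/64 → after 1×micro: 2187/256; S2 reads c1=2187/256 → after 1×micro: 2187/128 ⇒ (c0=-2, c1=2187/256, c2=2187/128)
[Gauss-Seidel] macro 9: S0 reads c0=-2 → after 2×micro: 0; S1 reads c2=2187/128 → after 1×micro: -6561/512; S2 reads c1=-6561/512 → after 1×micro: -6561/256 ⇒ (c0=0, c1=-6561/512, c2=-6561/256)

first divergence at macro-step: 1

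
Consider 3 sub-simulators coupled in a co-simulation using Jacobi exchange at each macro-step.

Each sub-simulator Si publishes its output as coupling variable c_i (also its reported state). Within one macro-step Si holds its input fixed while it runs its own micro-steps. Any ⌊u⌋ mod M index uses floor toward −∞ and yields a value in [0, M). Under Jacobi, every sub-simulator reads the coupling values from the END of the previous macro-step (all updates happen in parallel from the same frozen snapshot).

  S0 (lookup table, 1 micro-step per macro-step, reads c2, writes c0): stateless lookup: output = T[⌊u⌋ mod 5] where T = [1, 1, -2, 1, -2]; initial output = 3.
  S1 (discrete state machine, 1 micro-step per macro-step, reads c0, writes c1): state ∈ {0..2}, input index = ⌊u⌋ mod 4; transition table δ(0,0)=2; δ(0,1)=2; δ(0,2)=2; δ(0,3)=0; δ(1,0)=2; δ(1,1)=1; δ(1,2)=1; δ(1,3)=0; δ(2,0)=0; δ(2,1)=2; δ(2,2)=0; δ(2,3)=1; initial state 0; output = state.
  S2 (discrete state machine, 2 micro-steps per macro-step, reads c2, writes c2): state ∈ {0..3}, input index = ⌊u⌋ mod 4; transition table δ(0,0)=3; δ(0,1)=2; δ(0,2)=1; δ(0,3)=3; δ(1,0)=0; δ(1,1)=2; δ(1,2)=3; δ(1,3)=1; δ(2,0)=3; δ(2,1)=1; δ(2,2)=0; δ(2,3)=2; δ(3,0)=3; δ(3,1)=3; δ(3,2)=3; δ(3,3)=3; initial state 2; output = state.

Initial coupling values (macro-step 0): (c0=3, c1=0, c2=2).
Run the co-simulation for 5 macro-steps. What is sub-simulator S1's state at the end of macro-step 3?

macro 1: S0 reads c2=2 → after 1×micro: -2; S1 reads c0=3 → after 1×micro: 0; S2 reads c2=2 → after 2×micro: 1 ⇒ (c0=-2, c1=0, c2=1)
macro 2: S0 reads c2=1 → after 1×micro: 1; S1 reads c0=-2 → after 1×micro: 2; S2 reads c2=1 → after 2×micro: 1 ⇒ (c0=1, c1=2, c2=1)
macro 3: S0 reads c2=1 → after 1×micro: 1; S1 reads c0=1 → after 1×micro: 2; S2 reads c2=1 → after 2×micro: 1 ⇒ (c0=1, c1=2, c2=1)
macro 4: S0 reads c2=1 → after 1×micro: 1; S1 reads c0=1 → after 1×micro: 2; S2 reads c2=1 → after 2×micro: 1 ⇒ (c0=1, c1=2, c2=1)
macro 5: S0 reads c2=1 → after 1×micro: 1; S1 reads c0=1 → after 1×micro: 2; S2 reads c2=1 → after 2×micro: 1 ⇒ (c0=1, c1=2, c2=1)

S1 state at macro-step 3 = 2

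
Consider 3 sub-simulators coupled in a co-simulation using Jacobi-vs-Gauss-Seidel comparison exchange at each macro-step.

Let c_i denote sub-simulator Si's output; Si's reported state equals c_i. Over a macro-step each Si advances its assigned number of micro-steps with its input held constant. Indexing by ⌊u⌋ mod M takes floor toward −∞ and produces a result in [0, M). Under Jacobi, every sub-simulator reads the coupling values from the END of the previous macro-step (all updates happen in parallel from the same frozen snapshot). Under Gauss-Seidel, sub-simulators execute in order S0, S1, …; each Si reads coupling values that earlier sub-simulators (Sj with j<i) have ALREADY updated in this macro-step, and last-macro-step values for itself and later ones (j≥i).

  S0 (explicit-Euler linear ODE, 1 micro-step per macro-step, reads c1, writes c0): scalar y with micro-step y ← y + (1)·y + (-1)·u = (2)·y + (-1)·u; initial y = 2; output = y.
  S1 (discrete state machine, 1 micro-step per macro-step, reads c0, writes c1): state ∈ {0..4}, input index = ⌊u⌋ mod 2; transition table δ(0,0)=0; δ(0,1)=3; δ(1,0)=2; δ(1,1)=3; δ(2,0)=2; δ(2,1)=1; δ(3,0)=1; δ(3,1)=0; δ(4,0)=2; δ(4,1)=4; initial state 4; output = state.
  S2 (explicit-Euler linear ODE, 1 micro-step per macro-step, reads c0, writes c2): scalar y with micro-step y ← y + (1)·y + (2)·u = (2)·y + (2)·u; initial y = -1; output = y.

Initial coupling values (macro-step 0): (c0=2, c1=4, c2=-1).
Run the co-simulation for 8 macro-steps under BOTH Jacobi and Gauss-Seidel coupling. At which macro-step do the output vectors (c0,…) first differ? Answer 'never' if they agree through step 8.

first divergence at macro-step: 1

[Jacobi] macro 1: S0 reads c1=4 → after 1×micro: 0; S1 reads c0=2 → after 1×micro: 2; S2 reads c0=2 → after 1×micro: 2 ⇒ (c0=0, c1=2, c2=2)
[Jacobi] macro 2: S0 reads c1=2 → after 1×micro: -2; S1 reads c0=0 → after 1×micro: 2; S2 reads c0=0 → after 1×micro: 4 ⇒ (c0=-2, c1=2, c2=4)
[Jacobi] macro 3: S0 reads c1=2 → after 1×micro: -6; S1 reads c0=-2 → after 1×micro: 2; S2 reads c0=-2 → after 1×micro: 4 ⇒ (c0=-6, c1=2, c2=4)
[Jacobi] macro 4: S0 reads c1=2 → after 1×micro: -14; S1 reads c0=-6 → after 1×micro: 2; S2 reads c0=-6 → after 1×micro: -4 ⇒ (c0=-14, c1=2, c2=-4)
[Jacobi] macro 5: S0 reads c1=2 → after 1×micro: -30; S1 reads c0=-14 → after 1×micro: 2; S2 reads c0=-14 → after 1×micro: -36 ⇒ (c0=-30, c1=2, c2=-36)
[Jacobi] macro 6: S0 reads c1=2 → after 1×micro: -62; S1 reads c0=-30 → after 1×micro: 2; S2 reads c0=-30 → after 1×micro: -132 ⇒ (c0=-62, c1=2, c2=-132)
[Jacobi] macro 7: S0 reads c1=2 → after 1×micro: -126; S1 reads c0=-62 → after 1×micro: 2; S2 reads c0=-62 → after 1×micro: -388 ⇒ (c0=-126, c1=2, c2=-388)
[Jacobi] macro 8: S0 reads c1=2 → after 1×micro: -254; S1 reads c0=-126 → after 1×micro: 2; S2 reads c0=-126 → after 1×micro: -1028 ⇒ (c0=-254, c1=2, c2=-1028)
[Gauss-Seidel] macro 1: S0 reads c1=4 → after 1×micro: 0; S1 reads c0=0 → after 1×micro: 2; S2 reads c0=0 → after 1×micro: -2 ⇒ (c0=0, c1=2, c2=-2)
[Gauss-Seidel] macro 2: S0 reads c1=2 → after 1×micro: -2; S1 reads c0=-2 → after 1×micro: 2; S2 reads c0=-2 → after 1×micro: -8 ⇒ (c0=-2, c1=2, c2=-8)
[Gauss-Seidel] macro 3: S0 reads c1=2 → after 1×micro: -6; S1 reads c0=-6 → after 1×micro: 2; S2 reads c0=-6 → after 1×micro: -28 ⇒ (c0=-6, c1=2, c2=-28)
[Gauss-Seidel] macro 4: S0 reads c1=2 → after 1×micro: -14; S1 reads c0=-14 → after 1×micro: 2; S2 reads c0=-14 → after 1×micro: -84 ⇒ (c0=-14, c1=2, c2=-84)
[Gauss-Seidel] macro 5: S0 reads c1=2 → after 1×micro: -30; S1 reads c0=-30 → after 1×micro: 2; S2 reads c0=-30 → after 1×micro: -228 ⇒ (c0=-30, c1=2, c2=-228)
[Gauss-Seidel] macro 6: S0 reads c1=2 → after 1×micro: -62; S1 reads c0=-62 → after 1×micro: 2; S2 reads c0=-62 → after 1×micro: -580 ⇒ (c0=-62, c1=2, c2=-580)
[Gauss-Seidel] macro 7: S0 reads c1=2 → after 1×micro: -126; S1 reads c0=-126 → after 1×micro: 2; S2 reads c0=-126 → after 1×micro: -1412 ⇒ (c0=-126, c1=2, c2=-1412)
[Gauss-Seidel] macro 8: S0 reads c1=2 → after 1×micro: -254; S1 reads c0=-254 → after 1×micro: 2; S2 reads c0=-254 → after 1×micro: -3332 ⇒ (c0=-254, c1=2, c2=-3332)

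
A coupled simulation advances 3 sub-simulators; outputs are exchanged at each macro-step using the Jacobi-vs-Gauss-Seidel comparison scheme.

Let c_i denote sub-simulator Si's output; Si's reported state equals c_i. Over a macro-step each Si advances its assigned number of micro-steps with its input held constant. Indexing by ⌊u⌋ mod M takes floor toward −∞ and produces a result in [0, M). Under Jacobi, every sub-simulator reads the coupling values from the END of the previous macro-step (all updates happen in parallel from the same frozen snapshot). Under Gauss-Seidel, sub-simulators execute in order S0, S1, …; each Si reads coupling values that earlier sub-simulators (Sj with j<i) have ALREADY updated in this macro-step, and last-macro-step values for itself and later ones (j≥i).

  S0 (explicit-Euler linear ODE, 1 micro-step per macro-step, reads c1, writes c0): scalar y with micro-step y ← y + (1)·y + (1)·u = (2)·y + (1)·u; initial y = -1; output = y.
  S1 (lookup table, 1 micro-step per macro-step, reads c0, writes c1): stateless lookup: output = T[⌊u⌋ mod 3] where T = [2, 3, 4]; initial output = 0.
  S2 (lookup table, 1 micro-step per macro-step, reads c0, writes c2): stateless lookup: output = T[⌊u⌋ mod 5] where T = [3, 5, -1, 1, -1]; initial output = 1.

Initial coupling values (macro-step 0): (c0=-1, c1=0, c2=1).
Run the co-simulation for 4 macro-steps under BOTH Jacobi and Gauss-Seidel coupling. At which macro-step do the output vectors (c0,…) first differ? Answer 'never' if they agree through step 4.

[Jacobi] macro 1: S0 reads c1=0 → after 1×micro: -2; S1 reads c0=-1 → after 1×micro: 4; S2 reads c0=-1 → after 1×micro: -1 ⇒ (c0=-2, c1=4, c2=-1)
[Jacobi] macro 2: S0 reads c1=4 → after 1×micro: 0; S1 reads c0=-2 → after 1×micro: 3; S2 reads c0=-2 → after 1×micro: 1 ⇒ (c0=0, c1=3, c2=1)
[Jacobi] macro 3: S0 reads c1=3 → after 1×micro: 3; S1 reads c0=0 → after 1×micro: 2; S2 reads c0=0 → after 1×micro: 3 ⇒ (c0=3, c1=2, c2=3)
[Jacobi] macro 4: S0 reads c1=2 → after 1×micro: 8; S1 reads c0=3 → after 1×micro: 2; S2 reads c0=3 → after 1×micro: 1 ⇒ (c0=8, c1=2, c2=1)
[Gauss-Seidel] macro 1: S0 reads c1=0 → after 1×micro: -2; S1 reads c0=-2 → after 1×micro: 3; S2 reads c0=-2 → after 1×micro: 1 ⇒ (c0=-2, c1=3, c2=1)
[Gauss-Seidel] macro 2: S0 reads c1=3 → after 1×micro: -1; S1 reads c0=-1 → after 1×micro: 4; S2 reads c0=-1 → after 1×micro: -1 ⇒ (c0=-1, c1=4, c2=-1)
[Gauss-Seidel] macro 3: S0 reads c1=4 → after 1×micro: 2; S1 reads c0=2 → after 1×micro: 4; S2 reads c0=2 → after 1×micro: -1 ⇒ (c0=2, c1=4, c2=-1)
[Gauss-Seidel] macro 4: S0 reads c1=4 → after 1×micro: 8; S1 reads c0=8 → after 1×micro: 4; S2 reads c0=8 → after 1×micro: 1 ⇒ (c0=8, c1=4, c2=1)

first divergence at macro-step: 1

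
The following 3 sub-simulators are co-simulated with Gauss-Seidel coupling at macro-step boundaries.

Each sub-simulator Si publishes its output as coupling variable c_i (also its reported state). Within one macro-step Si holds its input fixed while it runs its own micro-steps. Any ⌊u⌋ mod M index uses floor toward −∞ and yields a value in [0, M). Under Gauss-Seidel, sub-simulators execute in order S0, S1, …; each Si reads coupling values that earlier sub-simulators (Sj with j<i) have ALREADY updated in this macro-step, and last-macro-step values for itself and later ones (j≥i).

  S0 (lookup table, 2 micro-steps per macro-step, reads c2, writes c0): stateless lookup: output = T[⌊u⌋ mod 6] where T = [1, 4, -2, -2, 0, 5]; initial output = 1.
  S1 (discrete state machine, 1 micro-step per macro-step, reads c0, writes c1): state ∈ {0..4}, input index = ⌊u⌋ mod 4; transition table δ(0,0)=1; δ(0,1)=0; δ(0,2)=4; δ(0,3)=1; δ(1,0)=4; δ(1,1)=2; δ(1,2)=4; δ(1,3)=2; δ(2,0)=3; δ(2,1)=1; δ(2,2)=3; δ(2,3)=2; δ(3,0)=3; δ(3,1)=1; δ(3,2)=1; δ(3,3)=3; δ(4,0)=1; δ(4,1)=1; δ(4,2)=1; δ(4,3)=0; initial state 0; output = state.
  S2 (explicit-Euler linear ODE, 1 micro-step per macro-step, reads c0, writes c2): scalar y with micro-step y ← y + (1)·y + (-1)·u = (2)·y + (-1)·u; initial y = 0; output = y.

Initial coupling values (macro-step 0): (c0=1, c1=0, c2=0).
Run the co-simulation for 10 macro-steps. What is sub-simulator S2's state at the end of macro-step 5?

macro 1: S0 reads c2=0 → after 2×micro: 1; S1 reads c0=1 → after 1×micro: 0; S2 reads c0=1 → after 1×micro: -1 ⇒ (c0=1, c1=0, c2=-1)
macro 2: S0 reads c2=-1 → after 2×micro: 5; S1 reads c0=5 → after 1×micro: 0; S2 reads c0=5 → after 1×micro: -7 ⇒ (c0=5, c1=0, c2=-7)
macro 3: S0 reads c2=-7 → after 2×micro: 5; S1 reads c0=5 → after 1×micro: 0; S2 reads c0=5 → after 1×micro: -19 ⇒ (c0=5, c1=0, c2=-19)
macro 4: S0 reads c2=-19 → after 2×micro: 5; S1 reads c0=5 → after 1×micro: 0; S2 reads c0=5 → after 1×micro: -43 ⇒ (c0=5, c1=0, c2=-43)
macro 5: S0 reads c2=-43 → after 2×micro: 5; S1 reads c0=5 → after 1×micro: 0; S2 reads c0=5 → after 1×micro: -91 ⇒ (c0=5, c1=0, c2=-91)
macro 6: S0 reads c2=-91 → after 2×micro: 5; S1 reads c0=5 → after 1×micro: 0; S2 reads c0=5 → after 1×micro: -187 ⇒ (c0=5, c1=0, c2=-187)
macro 7: S0 reads c2=-187 → after 2×micro: 5; S1 reads c0=5 → after 1×micro: 0; S2 reads c0=5 → after 1×micro: -379 ⇒ (c0=5, c1=0, c2=-379)
macro 8: S0 reads c2=-379 → after 2×micro: 5; S1 reads c0=5 → after 1×micro: 0; S2 reads c0=5 → after 1×micro: -763 ⇒ (c0=5, c1=0, c2=-763)
macro 9: S0 reads c2=-763 → after 2×micro: 5; S1 reads c0=5 → after 1×micro: 0; S2 reads c0=5 → after 1×micro: -1531 ⇒ (c0=5, c1=0, c2=-1531)
macro 10: S0 reads c2=-1531 → after 2×micro: 5; S1 reads c0=5 → after 1×micro: 0; S2 reads c0=5 → after 1×micro: -3067 ⇒ (c0=5, c1=0, c2=-3067)

S2 state at macro-step 5 = -91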